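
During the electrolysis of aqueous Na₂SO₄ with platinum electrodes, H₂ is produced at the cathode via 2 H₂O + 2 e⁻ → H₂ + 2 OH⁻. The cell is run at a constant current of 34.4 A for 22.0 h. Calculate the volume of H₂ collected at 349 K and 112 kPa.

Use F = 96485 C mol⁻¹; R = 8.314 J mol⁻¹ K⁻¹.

366 L

Q = I·t = 34.40 A × 79200 s = 2724000 C.
n(e⁻) = Q/F = 2724000 / 96485 = 28.24 mol.
2 electrons are transferred per H₂ molecule, so n(H₂) = 28.24 / 2 = 14.12 mol.
V = nRT/P = (14.12 × 8.314 × 349) / (112 × 10³ Pa) = 0.366 m³ = 366 L.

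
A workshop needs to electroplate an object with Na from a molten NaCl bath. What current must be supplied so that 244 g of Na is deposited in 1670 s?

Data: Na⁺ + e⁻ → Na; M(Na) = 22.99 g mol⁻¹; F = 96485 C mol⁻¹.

613 A

n(Na) = 244 / 22.99 = 10.61 mol.
n(e⁻) = 1 × 10.61 = 10.61 mol.
Q = n(e⁻)·F = 10.61 × 96485 = 1024000 C.
I = Q/t = 1024000 / 1670.0 s = 613 A.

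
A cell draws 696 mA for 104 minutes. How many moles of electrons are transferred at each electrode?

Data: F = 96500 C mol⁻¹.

Q = I·t = 0.6960 A × 6240.0 s = 4343 C.
n(e⁻) = Q/F = 4343 / 96500 = 0.0450 mol.

0.0450 mol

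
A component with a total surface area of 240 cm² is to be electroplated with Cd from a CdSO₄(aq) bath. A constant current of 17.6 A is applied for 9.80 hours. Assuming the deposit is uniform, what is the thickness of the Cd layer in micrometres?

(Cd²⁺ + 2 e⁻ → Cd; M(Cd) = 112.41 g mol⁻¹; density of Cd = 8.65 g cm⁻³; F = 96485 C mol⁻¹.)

Q = I·t = 17.60 × 35280 = 620900 C; n(e⁻) = 6.435 mol.
n(Cd) = n(e⁻)/2 = 3.218 mol, so m = 3.218 × 112.41 = 361.7 g.
Volume = m/ρ = 361.7 / 8.65 = 41.82 cm³.
Thickness = V/A = 41.82 / 240 = 0.174 cm = 1740 μm.

1740 μm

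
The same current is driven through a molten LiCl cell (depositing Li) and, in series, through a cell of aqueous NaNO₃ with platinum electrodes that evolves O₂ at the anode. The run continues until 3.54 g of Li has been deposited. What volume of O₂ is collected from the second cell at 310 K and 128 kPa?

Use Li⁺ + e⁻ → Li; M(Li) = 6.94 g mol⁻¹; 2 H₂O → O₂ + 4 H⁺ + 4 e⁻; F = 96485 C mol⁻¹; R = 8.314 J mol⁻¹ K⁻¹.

2.57 L

n(Li) = 3.54 / 6.94 = 0.5101 mol, so n(e⁻) = 1 × 0.5101 = 0.5101 mol.
The cells are in series, so the same 0.5101 mol of electrons passes through the second cell.
2 H₂O → O₂ + 4 H⁺ + 4 e⁻ — 4 mol e⁻ per mol O₂, so n(O₂) = 0.5101/4 = 0.1275 mol.
V = nRT/P = (0.1275 × 8.314 × 310) / (128 × 10³) = 0.00257 m³ = 2.57 L.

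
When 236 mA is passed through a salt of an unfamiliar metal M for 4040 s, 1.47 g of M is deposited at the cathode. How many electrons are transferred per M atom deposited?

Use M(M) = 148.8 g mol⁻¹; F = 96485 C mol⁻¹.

1

Q = I·t = 0.2360 A × 4040.0 s = 953.4 C, so n(e⁻) = 953.4/96485 = 0.009882 mol.
n(M) deposited = 1.47 / 148.8 = 0.009879 mol.
Electrons per atom = n(e⁻)/n(M) = 0.009882 / 0.009879 = 1.00 ≈ 1, so the ion is M⁺.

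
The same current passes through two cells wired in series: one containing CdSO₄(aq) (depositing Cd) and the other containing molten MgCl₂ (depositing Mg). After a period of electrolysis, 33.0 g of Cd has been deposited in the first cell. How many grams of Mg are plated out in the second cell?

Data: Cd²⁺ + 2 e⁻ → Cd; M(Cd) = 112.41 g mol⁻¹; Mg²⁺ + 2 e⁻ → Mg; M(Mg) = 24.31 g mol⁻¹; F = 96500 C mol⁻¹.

7.14 g

n(Cd) = 33.0 / 112.41 = 0.2936 mol.
Since Cd²⁺ + 2 e⁻ → Cd, n(e⁻) passed = 2 × 0.2936 = 0.5871 mol.
Cells in series carry the same charge, so the same 0.5871 mol of electrons passes through cell 2.
Mg²⁺ + 2 e⁻ → Mg, so n(Mg) = 0.5871 / 2 = 0.2936 mol.
m(Mg) = 0.2936 × 24.31 = 7.14 g.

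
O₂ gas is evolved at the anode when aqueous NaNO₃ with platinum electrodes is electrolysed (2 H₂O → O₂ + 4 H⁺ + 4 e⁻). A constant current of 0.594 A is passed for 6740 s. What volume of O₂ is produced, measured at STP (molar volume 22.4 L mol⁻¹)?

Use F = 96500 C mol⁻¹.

0.232 L

Q = I·t = 0.5940 A × 6740.0 s = 4004 C.
n(e⁻) = Q/F = 4004 / 96500 = 0.04149 mol.
4 electrons are transferred per O₂ molecule, so n(O₂) = 0.04149 / 4 = 0.01037 mol.
V = n × V_m = 0.01037 × 22.4 = 0.232 L.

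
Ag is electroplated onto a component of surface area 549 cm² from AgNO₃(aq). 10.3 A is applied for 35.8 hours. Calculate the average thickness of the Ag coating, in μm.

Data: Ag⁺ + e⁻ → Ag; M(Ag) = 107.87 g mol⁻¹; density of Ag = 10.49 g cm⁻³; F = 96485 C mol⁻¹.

2580 μm

Q = I·t = 10.30 × 128880 = 1327000 C; n(e⁻) = 13.76 mol.
n(Ag) = n(e⁻)/1 = 13.76 mol, so m = 13.76 × 107.87 = 1484 g.
Volume = m/ρ = 1484 / 10.49 = 141.5 cm³.
Thickness = V/A = 141.5 / 549 = 0.258 cm = 2580 μm.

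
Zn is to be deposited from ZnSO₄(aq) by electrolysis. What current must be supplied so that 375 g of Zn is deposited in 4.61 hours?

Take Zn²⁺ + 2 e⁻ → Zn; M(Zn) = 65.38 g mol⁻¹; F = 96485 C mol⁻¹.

n(Zn) = 375 / 65.38 = 5.736 mol.
n(e⁻) = 2 × 5.736 = 11.47 mol.
Q = n(e⁻)·F = 11.47 × 96485 = 1107000 C.
I = Q/t = 1107000 / 16596 s = 66.7 A.

66.7 A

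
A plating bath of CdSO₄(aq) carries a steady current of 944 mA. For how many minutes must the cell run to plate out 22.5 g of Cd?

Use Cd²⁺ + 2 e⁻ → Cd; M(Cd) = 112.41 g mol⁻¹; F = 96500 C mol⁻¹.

n(Cd) = m/M = 22.5 / 112.41 = 0.2002 mol.
Each Cd atom requires 2 electrons, so n(e⁻) = 2 × 0.2002 = 0.4003 mol.
Q = n(e⁻)·F = 0.4003 × 96500 = 38630 C.
t = Q/I = 38630 / 0.9440 A = 40920 s = 682 min.

682 min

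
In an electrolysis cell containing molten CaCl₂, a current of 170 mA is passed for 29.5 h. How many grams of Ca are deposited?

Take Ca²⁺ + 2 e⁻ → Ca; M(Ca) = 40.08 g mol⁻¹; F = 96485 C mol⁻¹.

3.75 g

Q = I·t = 0.1700 A × 106200 s = 18050 C.
n(e⁻) = Q/F = 18050 / 96485 = 0.1871 mol.
Ca²⁺ + 2 e⁻ → Ca, so n(Ca) = n(e⁻)/2 = 0.09356 mol.
m = n·M = 0.09356 × 40.08 = 3.75 g.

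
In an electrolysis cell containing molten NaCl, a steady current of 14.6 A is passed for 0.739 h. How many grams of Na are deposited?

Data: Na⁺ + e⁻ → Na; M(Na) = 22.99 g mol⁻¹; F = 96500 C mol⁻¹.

Q = I·t = 14.60 A × 2660.4 s = 38840 C.
n(e⁻) = Q/F = 38840 / 96500 = 0.4025 mol.
Na⁺ + e⁻ → Na, so n(Na) = n(e⁻)/1 = 0.4025 mol.
m = n·M = 0.4025 × 22.99 = 9.25 g.

9.25 g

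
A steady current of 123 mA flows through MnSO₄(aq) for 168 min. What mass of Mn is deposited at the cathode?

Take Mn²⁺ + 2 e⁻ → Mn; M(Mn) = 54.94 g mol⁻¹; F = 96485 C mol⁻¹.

Q = I·t = 0.1230 A × 10080 s = 1240 C.
n(e⁻) = Q/F = 1240 / 96485 = 0.01285 mol.
Mn²⁺ + 2 e⁻ → Mn, so n(Mn) = n(e⁻)/2 = 0.006425 mol.
m = n·M = 0.006425 × 54.94 = 0.353 g.

0.353 g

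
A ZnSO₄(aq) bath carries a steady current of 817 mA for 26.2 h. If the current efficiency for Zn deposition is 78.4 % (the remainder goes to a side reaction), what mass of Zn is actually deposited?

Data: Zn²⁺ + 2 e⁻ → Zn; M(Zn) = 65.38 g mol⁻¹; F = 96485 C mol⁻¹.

20.5 g

Q = I·t = 0.8170 × 94320 = 77060 C.
n(e⁻) = 77060/96485 = 0.7987 mol; theoretically n(Zn) = 0.7987/2 = 0.3993 mol, m_theo = 26.11 g.
At 78.4 % efficiency, m_actual = 0.784 × 26.11 = 20.5 g.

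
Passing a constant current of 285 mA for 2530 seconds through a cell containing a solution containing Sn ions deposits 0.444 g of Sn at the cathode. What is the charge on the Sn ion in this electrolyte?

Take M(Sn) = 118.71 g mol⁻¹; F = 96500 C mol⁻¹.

+2

Q = I·t = 0.2850 A × 2530.0 s = 721.0 C, so n(e⁻) = 721.0/96500 = 0.007472 mol.
n(Sn) deposited = 0.444 / 118.71 = 0.003740 mol.
Electrons per atom = n(e⁻)/n(Sn) = 0.007472 / 0.003740 = 2.00 ≈ 2, so the ion is Sn²⁺.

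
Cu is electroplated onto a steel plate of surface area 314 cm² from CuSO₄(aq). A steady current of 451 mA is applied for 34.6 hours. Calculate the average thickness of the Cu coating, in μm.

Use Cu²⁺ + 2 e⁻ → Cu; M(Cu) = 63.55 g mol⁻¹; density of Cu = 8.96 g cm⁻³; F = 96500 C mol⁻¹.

Q = I·t = 0.4510 × 124560 = 56180 C; n(e⁻) = 0.5821 mol.
n(Cu) = n(e⁻)/2 = 0.2911 mol, so m = 0.2911 × 63.55 = 18.50 g.
Volume = m/ρ = 18.50 / 8.96 = 2.064 cm³.
Thickness = V/A = 2.064 / 314 = 0.00657 cm = 65.7 μm.

65.7 μm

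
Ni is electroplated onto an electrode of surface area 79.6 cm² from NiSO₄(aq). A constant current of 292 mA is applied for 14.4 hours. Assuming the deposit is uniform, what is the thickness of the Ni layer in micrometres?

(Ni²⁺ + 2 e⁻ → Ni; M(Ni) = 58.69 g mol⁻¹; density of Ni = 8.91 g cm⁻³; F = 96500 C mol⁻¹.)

64.9 μm

Q = I·t = 0.2920 × 51840 = 15140 C; n(e⁻) = 0.1569 mol.
n(Ni) = n(e⁻)/2 = 0.07843 mol, so m = 0.07843 × 58.69 = 4.603 g.
Volume = m/ρ = 4.603 / 8.91 = 0.5166 cm³.
Thickness = V/A = 0.5166 / 79.6 = 0.00649 cm = 64.9 μm.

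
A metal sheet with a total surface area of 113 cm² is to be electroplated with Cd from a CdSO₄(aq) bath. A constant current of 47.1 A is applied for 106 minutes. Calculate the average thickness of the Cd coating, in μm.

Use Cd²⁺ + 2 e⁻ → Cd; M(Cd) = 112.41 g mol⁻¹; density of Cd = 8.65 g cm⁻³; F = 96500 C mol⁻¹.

1780 μm

Q = I·t = 47.10 × 6360.0 = 299600 C; n(e⁻) = 3.104 mol.
n(Cd) = n(e⁻)/2 = 1.552 mol, so m = 1.552 × 112.41 = 174.5 g.
Volume = m/ρ = 174.5 / 8.65 = 20.17 cm³.
Thickness = V/A = 20.17 / 113 = 0.178 cm = 1780 μm.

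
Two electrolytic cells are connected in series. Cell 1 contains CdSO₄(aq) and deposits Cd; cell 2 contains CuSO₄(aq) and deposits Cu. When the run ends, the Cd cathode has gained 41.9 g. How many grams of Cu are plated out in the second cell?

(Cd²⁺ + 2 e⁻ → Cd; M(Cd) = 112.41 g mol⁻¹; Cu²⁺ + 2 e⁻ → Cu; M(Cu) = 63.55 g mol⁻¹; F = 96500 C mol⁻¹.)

23.7 g

n(Cd) = 41.9 / 112.41 = 0.3727 mol.
Since Cd²⁺ + 2 e⁻ → Cd, n(e⁻) passed = 2 × 0.3727 = 0.7455 mol.
Cells in series carry the same charge, so the same 0.7455 mol of electrons passes through cell 2.
Cu²⁺ + 2 e⁻ → Cu, so n(Cu) = 0.7455 / 2 = 0.3727 mol.
m(Cu) = 0.3727 × 63.55 = 23.7 g.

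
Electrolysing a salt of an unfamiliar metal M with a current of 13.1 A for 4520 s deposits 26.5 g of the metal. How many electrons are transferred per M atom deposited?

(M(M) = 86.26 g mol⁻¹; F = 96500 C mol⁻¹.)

Q = I·t = 13.10 A × 4520.0 s = 59210 C, so n(e⁻) = 59210/96500 = 0.6136 mol.
n(M) deposited = 26.5 / 86.26 = 0.3072 mol.
Electrons per atom = n(e⁻)/n(M) = 0.6136 / 0.3072 = 2.00 ≈ 2, so the ion is M²⁺.

2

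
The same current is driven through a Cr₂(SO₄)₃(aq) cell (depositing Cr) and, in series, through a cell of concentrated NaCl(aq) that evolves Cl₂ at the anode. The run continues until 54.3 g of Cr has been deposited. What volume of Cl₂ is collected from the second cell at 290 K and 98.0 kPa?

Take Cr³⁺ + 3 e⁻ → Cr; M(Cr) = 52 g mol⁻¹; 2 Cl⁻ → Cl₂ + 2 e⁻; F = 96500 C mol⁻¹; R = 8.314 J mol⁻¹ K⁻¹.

38.5 L

n(Cr) = 54.3 / 52 = 1.044 mol, so n(e⁻) = 3 × 1.044 = 3.133 mol.
The cells are in series, so the same 3.133 mol of electrons passes through the second cell.
2 Cl⁻ → Cl₂ + 2 e⁻ — 2 mol e⁻ per mol Cl₂, so n(Cl₂) = 3.133/2 = 1.566 mol.
V = nRT/P = (1.566 × 8.314 × 290) / (98.0 × 10³) = 0.0385 m³ = 38.5 L.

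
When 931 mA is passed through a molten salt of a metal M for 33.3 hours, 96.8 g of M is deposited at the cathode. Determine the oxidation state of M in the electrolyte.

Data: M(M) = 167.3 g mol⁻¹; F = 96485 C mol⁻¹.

Q = I·t = 0.9310 A × 119880 s = 111600 C, so n(e⁻) = 111600/96485 = 1.157 mol.
n(M) deposited = 96.8 / 167.3 = 0.5786 mol.
Electrons per atom = n(e⁻)/n(M) = 1.157 / 0.5786 = 2.00 ≈ 2, so the ion is M²⁺.

+2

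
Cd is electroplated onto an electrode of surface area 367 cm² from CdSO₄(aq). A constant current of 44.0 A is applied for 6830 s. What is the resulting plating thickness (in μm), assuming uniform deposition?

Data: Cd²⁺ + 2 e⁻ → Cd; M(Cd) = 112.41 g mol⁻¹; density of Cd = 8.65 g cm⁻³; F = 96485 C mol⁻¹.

551 μm

Q = I·t = 44.00 × 6830.0 = 300500 C; n(e⁻) = 3.115 mol.
n(Cd) = n(e⁻)/2 = 1.557 mol, so m = 1.557 × 112.41 = 175.1 g.
Volume = m/ρ = 175.1 / 8.65 = 20.24 cm³.
Thickness = V/A = 20.24 / 367 = 0.0551 cm = 551 μm.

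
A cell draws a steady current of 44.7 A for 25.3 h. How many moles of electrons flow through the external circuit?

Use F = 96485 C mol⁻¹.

42.2 mol

Q = I·t = 44.70 A × 91080 s = 4071000 C.
n(e⁻) = Q/F = 4071000 / 96485 = 42.2 mol.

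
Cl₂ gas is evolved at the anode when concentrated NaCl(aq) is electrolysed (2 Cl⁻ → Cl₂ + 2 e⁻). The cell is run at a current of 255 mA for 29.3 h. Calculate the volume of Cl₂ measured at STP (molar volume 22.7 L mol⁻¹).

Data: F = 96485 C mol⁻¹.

Q = I·t = 0.2550 A × 105480 s = 26900 C.
n(e⁻) = Q/F = 26900 / 96485 = 0.2788 mol.
2 electrons are transferred per Cl₂ molecule, so n(Cl₂) = 0.2788 / 2 = 0.1394 mol.
V = n × V_m = 0.1394 × 22.7 = 3.16 L.

3.16 L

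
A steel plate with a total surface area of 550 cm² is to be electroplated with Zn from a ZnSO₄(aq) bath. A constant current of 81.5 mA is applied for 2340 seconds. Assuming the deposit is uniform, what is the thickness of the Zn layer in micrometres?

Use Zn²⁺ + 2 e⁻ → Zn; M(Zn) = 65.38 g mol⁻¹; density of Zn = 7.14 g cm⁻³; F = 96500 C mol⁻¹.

Q = I·t = 0.08150 × 2340.0 = 190.7 C; n(e⁻) = 0.001976 mol.
n(Zn) = n(e⁻)/2 = 0.0009881 mol, so m = 0.0009881 × 65.38 = 0.06460 g.
Volume = m/ρ = 0.06460 / 7.14 = 0.009048 cm³.
Thickness = V/A = 0.009048 / 550 = 1.65 × 10⁻⁵ cm = 0.165 μm.

0.165 μm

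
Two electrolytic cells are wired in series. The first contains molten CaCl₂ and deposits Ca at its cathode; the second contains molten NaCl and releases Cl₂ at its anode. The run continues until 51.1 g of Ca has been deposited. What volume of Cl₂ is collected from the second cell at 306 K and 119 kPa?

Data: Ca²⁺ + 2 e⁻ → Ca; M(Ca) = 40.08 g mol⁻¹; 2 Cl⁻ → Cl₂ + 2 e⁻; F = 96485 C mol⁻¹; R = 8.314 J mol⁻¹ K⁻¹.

27.3 L

n(Ca) = 51.1 / 40.08 = 1.275 mol, so n(e⁻) = 2 × 1.275 = 2.550 mol.
The cells are in series, so the same 2.550 mol of electrons passes through the second cell.
2 Cl⁻ → Cl₂ + 2 e⁻ — 2 mol e⁻ per mol Cl₂, so n(Cl₂) = 2.550/2 = 1.275 mol.
V = nRT/P = (1.275 × 8.314 × 306) / (119 × 10³) = 0.0273 m³ = 27.3 L.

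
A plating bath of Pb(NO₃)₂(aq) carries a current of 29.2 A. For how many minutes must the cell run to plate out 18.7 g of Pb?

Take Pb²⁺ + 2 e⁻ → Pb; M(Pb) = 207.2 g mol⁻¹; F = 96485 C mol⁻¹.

n(Pb) = m/M = 18.7 / 207.2 = 0.09025 mol.
Each Pb atom requires 2 electrons, so n(e⁻) = 2 × 0.09025 = 0.1805 mol.
Q = n(e⁻)·F = 0.1805 × 96485 = 17420 C.
t = Q/I = 17420 / 29.20 A = 596.4 s = 9.94 min.

9.94 min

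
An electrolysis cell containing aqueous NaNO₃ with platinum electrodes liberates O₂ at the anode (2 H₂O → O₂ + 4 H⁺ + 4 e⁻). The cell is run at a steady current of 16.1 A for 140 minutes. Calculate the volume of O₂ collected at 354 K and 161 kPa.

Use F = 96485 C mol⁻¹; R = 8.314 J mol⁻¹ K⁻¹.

6.41 L

Q = I·t = 16.10 A × 8400.0 s = 135200 C.
n(e⁻) = Q/F = 135200 / 96485 = 1.402 mol.
4 electrons are transferred per O₂ molecule, so n(O₂) = 1.402 / 4 = 0.3504 mol.
V = nRT/P = (0.3504 × 8.314 × 354) / (161 × 10³ Pa) = 0.00641 m³ = 6.41 L.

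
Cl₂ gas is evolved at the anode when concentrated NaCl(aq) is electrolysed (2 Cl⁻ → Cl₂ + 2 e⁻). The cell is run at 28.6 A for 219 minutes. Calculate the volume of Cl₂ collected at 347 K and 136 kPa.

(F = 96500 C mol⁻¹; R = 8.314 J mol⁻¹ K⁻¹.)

41.3 L

Q = I·t = 28.60 A × 13140 s = 375800 C.
n(e⁻) = Q/F = 375800 / 96500 = 3.894 mol.
2 electrons are transferred per Cl₂ molecule, so n(Cl₂) = 3.894 / 2 = 1.947 mol.
V = nRT/P = (1.947 × 8.314 × 347) / (136 × 10³ Pa) = 0.0413 m³ = 41.3 L.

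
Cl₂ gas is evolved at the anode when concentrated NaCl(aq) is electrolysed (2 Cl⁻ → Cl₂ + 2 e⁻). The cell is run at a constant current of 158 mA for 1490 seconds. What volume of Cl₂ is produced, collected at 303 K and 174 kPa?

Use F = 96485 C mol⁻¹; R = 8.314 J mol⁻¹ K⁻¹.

Q = I·t = 0.1580 A × 1490.0 s = 235.4 C.
n(e⁻) = Q/F = 235.4 / 96485 = 0.002440 mol.
2 electrons are transferred per Cl₂ molecule, so n(Cl₂) = 0.002440 / 2 = 0.001220 mol.
V = nRT/P = (0.001220 × 8.314 × 303) / (174 × 10³ Pa) = 1.77 × 10⁻⁵ m³ = 0.0177 L.

0.0177 L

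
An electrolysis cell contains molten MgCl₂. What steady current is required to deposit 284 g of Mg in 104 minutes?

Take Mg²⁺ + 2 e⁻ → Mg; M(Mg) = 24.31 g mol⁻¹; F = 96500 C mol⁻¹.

n(Mg) = 284 / 24.31 = 11.68 mol.
n(e⁻) = 2 × 11.68 = 23.36 mol.
Q = n(e⁻)·F = 23.36 × 96500 = 2255000 C.
I = Q/t = 2255000 / 6240.0 s = 361 A.

361 A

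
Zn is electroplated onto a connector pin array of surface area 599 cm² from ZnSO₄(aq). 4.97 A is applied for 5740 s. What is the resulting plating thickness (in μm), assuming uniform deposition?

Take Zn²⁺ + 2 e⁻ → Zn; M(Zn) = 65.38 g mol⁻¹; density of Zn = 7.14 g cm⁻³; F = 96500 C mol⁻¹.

22.6 μm

Q = I·t = 4.970 × 5740.0 = 28530 C; n(e⁻) = 0.2956 mol.
n(Zn) = n(e⁻)/2 = 0.1478 mol, so m = 0.1478 × 65.38 = 9.664 g.
Volume = m/ρ = 9.664 / 7.14 = 1.353 cm³.
Thickness = V/A = 1.353 / 599 = 0.00226 cm = 22.6 μm.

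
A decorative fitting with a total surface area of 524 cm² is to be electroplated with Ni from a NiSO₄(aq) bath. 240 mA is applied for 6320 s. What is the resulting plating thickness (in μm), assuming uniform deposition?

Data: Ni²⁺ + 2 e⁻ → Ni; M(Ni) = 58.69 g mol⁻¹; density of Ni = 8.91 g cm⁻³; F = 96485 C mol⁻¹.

0.988 μm

Q = I·t = 0.2400 × 6320.0 = 1517 C; n(e⁻) = 0.01572 mol.
n(Ni) = n(e⁻)/2 = 0.007860 mol, so m = 0.007860 × 58.69 = 0.4613 g.
Volume = m/ρ = 0.4613 / 8.91 = 0.05178 cm³.
Thickness = V/A = 0.05178 / 524 = 9.88 × 10⁻⁵ cm = 0.988 μm.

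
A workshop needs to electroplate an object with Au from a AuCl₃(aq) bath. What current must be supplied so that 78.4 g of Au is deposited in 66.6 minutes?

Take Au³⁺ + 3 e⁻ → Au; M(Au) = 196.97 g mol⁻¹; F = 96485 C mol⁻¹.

n(Au) = 78.4 / 196.97 = 0.3980 mol.
n(e⁻) = 3 × 0.3980 = 1.194 mol.
Q = n(e⁻)·F = 1.194 × 96485 = 115200 C.
I = Q/t = 115200 / 3996.0 s = 28.8 A.

28.8 A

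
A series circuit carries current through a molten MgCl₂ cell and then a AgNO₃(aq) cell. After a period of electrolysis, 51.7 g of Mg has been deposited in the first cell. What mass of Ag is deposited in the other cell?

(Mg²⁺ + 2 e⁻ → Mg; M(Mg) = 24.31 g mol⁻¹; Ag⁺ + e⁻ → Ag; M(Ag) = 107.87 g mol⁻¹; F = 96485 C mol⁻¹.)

459 g

n(Mg) = 51.7 / 24.31 = 2.127 mol.
Since Mg²⁺ + 2 e⁻ → Mg, n(e⁻) passed = 2 × 2.127 = 4.253 mol.
Cells in series carry the same charge, so the same 4.253 mol of electrons passes through cell 2.
Ag⁺ + e⁻ → Ag, so n(Ag) = 4.253 / 1 = 4.253 mol.
m(Ag) = 4.253 × 107.87 = 459 g.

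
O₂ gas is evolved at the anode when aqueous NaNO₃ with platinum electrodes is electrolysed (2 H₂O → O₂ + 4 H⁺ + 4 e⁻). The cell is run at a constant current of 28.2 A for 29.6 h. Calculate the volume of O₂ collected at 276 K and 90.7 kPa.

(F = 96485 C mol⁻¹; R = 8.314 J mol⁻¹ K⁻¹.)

Q = I·t = 28.20 A × 106560 s = 3005000 C.
n(e⁻) = Q/F = 3005000 / 96485 = 31.14 mol.
4 electrons are transferred per O₂ molecule, so n(O₂) = 31.14 / 4 = 7.786 mol.
V = nRT/P = (7.786 × 8.314 × 276) / (90.7 × 10³ Pa) = 0.197 m³ = 197 L.

197 L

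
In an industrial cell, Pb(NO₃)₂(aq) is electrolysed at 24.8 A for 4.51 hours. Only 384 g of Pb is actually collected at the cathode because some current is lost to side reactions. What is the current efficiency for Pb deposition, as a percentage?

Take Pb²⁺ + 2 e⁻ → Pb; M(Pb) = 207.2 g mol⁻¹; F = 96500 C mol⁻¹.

Q = I·t = 24.80 × 16236 = 402700 C; n(e⁻) = 402700/96500 = 4.173 mol.
Theoretical n(Pb) = n(e⁻)/2 = 2.086 mol, i.e. m_theo = 2.086 × 207.2 = 432.3 g.
Efficiency = m_actual / m_theo = 384 / 432.3 = 88.8 %.

88.8 %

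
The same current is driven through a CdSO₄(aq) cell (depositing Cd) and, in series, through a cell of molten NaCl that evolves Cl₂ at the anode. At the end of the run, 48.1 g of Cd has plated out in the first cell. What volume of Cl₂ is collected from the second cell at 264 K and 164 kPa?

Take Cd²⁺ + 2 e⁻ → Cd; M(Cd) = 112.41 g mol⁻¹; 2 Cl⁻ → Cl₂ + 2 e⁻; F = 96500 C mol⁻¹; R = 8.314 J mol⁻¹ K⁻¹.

n(Cd) = 48.1 / 112.41 = 0.4279 mol, so n(e⁻) = 2 × 0.4279 = 0.8558 mol.
The cells are in series, so the same 0.8558 mol of electrons passes through the second cell.
2 Cl⁻ → Cl₂ + 2 e⁻ — 2 mol e⁻ per mol Cl₂, so n(Cl₂) = 0.8558/2 = 0.4279 mol.
V = nRT/P = (0.4279 × 8.314 × 264) / (164 × 10³) = 0.00573 m³ = 5.73 L.

5.73 L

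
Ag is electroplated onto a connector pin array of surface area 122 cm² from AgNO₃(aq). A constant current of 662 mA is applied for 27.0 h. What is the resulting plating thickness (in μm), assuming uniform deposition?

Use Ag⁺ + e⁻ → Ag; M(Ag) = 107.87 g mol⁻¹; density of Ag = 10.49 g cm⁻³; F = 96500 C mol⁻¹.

Q = I·t = 0.6620 × 97200 = 64350 C; n(e⁻) = 0.6668 mol.
n(Ag) = n(e⁻)/1 = 0.6668 mol, so m = 0.6668 × 107.87 = 71.93 g.
Volume = m/ρ = 71.93 / 10.49 = 6.857 cm³.
Thickness = V/A = 6.857 / 122 = 0.0562 cm = 562 μm.

562 μm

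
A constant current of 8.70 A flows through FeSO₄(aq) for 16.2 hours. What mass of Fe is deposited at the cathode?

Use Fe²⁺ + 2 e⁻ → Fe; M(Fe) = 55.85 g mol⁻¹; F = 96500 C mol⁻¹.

Q = I·t = 8.700 A × 58320 s = 507400 C.
n(e⁻) = Q/F = 507400 / 96500 = 5.258 mol.
Fe²⁺ + 2 e⁻ → Fe, so n(Fe) = n(e⁻)/2 = 2.629 mol.
m = n·M = 2.629 × 55.85 = 147 g.

147 g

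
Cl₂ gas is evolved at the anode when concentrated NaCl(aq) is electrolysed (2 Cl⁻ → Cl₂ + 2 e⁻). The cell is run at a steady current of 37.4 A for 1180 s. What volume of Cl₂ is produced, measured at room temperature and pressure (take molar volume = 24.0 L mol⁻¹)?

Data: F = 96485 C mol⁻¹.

Q = I·t = 37.40 A × 1180.0 s = 44130 C.
n(e⁻) = Q/F = 44130 / 96485 = 0.4574 mol.
2 electrons are transferred per Cl₂ molecule, so n(Cl₂) = 0.4574 / 2 = 0.2287 mol.
V = n × V_m = 0.2287 × 24.0 = 5.49 L.

5.49 L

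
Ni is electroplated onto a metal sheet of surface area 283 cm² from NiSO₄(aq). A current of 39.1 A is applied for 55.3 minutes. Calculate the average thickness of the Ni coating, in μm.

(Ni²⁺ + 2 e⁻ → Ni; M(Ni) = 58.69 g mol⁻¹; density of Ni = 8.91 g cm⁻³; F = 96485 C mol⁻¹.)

156 μm

Q = I·t = 39.10 × 3318.0 = 129700 C; n(e⁻) = 1.345 mol.
n(Ni) = n(e⁻)/2 = 0.6723 mol, so m = 0.6723 × 58.69 = 39.46 g.
Volume = m/ρ = 39.46 / 8.91 = 4.428 cm³.
Thickness = V/A = 4.428 / 283 = 0.0156 cm = 156 μm.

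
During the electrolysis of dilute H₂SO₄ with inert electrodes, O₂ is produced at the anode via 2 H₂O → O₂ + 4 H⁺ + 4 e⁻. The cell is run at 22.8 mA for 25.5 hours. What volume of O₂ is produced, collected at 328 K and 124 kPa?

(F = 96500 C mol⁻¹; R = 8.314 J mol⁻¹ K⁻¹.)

0.119 L

Q = I·t = 0.02280 A × 91800 s = 2093 C.
n(e⁻) = Q/F = 2093 / 96500 = 0.02169 mol.
4 electrons are transferred per O₂ molecule, so n(O₂) = 0.02169 / 4 = 0.005422 mol.
V = nRT/P = (0.005422 × 8.314 × 328) / (124 × 10³ Pa) = 1.19 × 10⁻⁴ m³ = 0.119 L.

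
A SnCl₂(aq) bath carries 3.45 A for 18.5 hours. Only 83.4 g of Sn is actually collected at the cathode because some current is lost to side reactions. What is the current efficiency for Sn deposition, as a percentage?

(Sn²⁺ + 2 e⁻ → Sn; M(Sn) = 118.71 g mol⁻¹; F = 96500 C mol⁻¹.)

59.0 %

Q = I·t = 3.450 × 66600 = 229800 C; n(e⁻) = 229800/96500 = 2.381 mol.
Theoretical n(Sn) = n(e⁻)/2 = 1.191 mol, i.e. m_theo = 1.191 × 118.71 = 141.3 g.
Efficiency = m_actual / m_theo = 83.4 / 141.3 = 59.0 %.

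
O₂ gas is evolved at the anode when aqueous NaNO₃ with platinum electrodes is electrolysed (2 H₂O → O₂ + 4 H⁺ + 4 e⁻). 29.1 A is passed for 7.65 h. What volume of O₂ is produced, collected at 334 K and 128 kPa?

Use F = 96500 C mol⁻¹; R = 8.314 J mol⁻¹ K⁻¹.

Q = I·t = 29.10 A × 27540 s = 801400 C.
n(e⁻) = Q/F = 801400 / 96500 = 8.305 mol.
4 electrons are transferred per O₂ molecule, so n(O₂) = 8.305 / 4 = 2.076 mol.
V = nRT/P = (2.076 × 8.314 × 334) / (128 × 10³ Pa) = 0.0450 m³ = 45.0 L.

45.0 L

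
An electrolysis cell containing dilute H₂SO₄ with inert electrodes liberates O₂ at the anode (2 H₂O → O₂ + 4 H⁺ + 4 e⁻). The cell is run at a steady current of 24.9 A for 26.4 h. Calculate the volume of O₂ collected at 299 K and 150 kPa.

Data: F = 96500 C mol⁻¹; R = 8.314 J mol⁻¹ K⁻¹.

Q = I·t = 24.90 A × 95040 s = 2366000 C.
n(e⁻) = Q/F = 2366000 / 96500 = 24.52 mol.
4 electrons are transferred per O₂ molecule, so n(O₂) = 24.52 / 4 = 6.131 mol.
V = nRT/P = (6.131 × 8.314 × 299) / (150 × 10³ Pa) = 0.102 m³ = 102 L.

102 L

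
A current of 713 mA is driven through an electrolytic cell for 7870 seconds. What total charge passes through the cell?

Q = I·t = 0.7130 A × 7870.0 s = 5610 C.

5610 C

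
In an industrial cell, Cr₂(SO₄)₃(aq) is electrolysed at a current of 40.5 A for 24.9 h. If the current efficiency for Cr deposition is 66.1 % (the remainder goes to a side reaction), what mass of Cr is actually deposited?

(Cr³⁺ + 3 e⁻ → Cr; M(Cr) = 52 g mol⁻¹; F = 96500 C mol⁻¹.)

431 g

Q = I·t = 40.50 × 89640 = 3630000 C.
n(e⁻) = 3630000/96500 = 37.62 mol; theoretically n(Cr) = 37.62/3 = 12.54 mol, m_theo = 652.1 g.
At 66.1 % efficiency, m_actual = 0.661 × 652.1 = 431 g.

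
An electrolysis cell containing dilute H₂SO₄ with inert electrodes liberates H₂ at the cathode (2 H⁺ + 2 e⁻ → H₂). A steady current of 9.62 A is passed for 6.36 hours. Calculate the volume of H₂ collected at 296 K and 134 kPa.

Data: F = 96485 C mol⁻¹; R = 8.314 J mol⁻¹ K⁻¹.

Q = I·t = 9.620 A × 22896 s = 220300 C.
n(e⁻) = Q/F = 220300 / 96485 = 2.283 mol.
2 electrons are transferred per H₂ molecule, so n(H₂) = 2.283 / 2 = 1.141 mol.
V = nRT/P = (1.141 × 8.314 × 296) / (134 × 10³ Pa) = 0.0210 m³ = 21.0 L.

21.0 L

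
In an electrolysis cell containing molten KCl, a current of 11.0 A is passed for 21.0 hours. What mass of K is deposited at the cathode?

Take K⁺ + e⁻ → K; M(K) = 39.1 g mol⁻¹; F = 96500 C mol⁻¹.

337 g

Q = I·t = 11.00 A × 75600 s = 831600 C.
n(e⁻) = Q/F = 831600 / 96500 = 8.618 mol.
K⁺ + e⁻ → K, so n(K) = n(e⁻)/1 = 8.618 mol.
m = n·M = 8.618 × 39.1 = 337 g.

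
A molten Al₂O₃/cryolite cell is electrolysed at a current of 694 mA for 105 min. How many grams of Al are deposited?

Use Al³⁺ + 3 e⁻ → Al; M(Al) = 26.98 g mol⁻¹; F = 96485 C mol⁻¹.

Q = I·t = 0.6940 A × 6300.0 s = 4372 C.
n(e⁻) = Q/F = 4372 / 96485 = 0.04531 mol.
Al³⁺ + 3 e⁻ → Al, so n(Al) = n(e⁻)/3 = 0.01510 mol.
m = n·M = 0.01510 × 26.98 = 0.408 g.

0.408 g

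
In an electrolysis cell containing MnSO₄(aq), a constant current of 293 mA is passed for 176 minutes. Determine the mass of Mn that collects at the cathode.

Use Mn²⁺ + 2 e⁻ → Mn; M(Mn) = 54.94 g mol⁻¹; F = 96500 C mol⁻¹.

0.881 g

Q = I·t = 0.2930 A × 10560 s = 3094 C.
n(e⁻) = Q/F = 3094 / 96500 = 0.03206 mol.
Mn²⁺ + 2 e⁻ → Mn, so n(Mn) = n(e⁻)/2 = 0.01603 mol.
m = n·M = 0.01603 × 54.94 = 0.881 g.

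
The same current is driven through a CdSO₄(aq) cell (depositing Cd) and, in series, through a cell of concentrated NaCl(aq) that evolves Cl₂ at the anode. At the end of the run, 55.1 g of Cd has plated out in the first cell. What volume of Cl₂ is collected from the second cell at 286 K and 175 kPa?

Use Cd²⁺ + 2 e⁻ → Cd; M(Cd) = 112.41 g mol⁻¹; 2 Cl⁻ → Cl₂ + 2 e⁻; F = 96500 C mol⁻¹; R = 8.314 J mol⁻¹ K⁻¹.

6.66 L

n(Cd) = 55.1 / 112.41 = 0.4902 mol, so n(e⁻) = 2 × 0.4902 = 0.9803 mol.
The cells are in series, so the same 0.9803 mol of electrons passes through the second cell.
2 Cl⁻ → Cl₂ + 2 e⁻ — 2 mol e⁻ per mol Cl₂, so n(Cl₂) = 0.9803/2 = 0.4902 mol.
V = nRT/P = (0.4902 × 8.314 × 286) / (175 × 10³) = 0.00666 m³ = 6.66 L.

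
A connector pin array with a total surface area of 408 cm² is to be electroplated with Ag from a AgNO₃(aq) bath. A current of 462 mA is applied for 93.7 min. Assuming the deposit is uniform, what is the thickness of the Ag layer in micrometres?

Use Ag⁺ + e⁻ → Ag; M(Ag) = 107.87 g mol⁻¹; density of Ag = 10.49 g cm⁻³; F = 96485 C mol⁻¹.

Q = I·t = 0.4620 × 5622.0 = 2597 C; n(e⁻) = 0.02692 mol.
n(Ag) = n(e⁻)/1 = 0.02692 mol, so m = 0.02692 × 107.87 = 2.904 g.
Volume = m/ρ = 2.904 / 10.49 = 0.2768 cm³.
Thickness = V/A = 0.2768 / 408 = 6.78 × 10⁻⁴ cm = 6.78 μm.

6.78 μm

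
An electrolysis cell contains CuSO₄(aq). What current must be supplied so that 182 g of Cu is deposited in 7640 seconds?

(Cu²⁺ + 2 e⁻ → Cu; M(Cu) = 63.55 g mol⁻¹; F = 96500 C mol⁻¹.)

n(Cu) = 182 / 63.55 = 2.864 mol.
n(e⁻) = 2 × 2.864 = 5.728 mol.
Q = n(e⁻)·F = 5.728 × 96500 = 552700 C.
I = Q/t = 552700 / 7640.0 s = 72.3 A.

72.3 A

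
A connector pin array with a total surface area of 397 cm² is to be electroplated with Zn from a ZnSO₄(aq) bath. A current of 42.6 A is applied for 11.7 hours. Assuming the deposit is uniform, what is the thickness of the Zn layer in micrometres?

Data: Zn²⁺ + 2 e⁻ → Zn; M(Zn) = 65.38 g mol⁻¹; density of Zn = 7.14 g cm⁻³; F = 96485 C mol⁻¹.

Q = I·t = 42.60 × 42120 = 1794000 C; n(e⁻) = 18.60 mol.
n(Zn) = n(e⁻)/2 = 9.298 mol, so m = 9.298 × 65.38 = 607.9 g.
Volume = m/ρ = 607.9 / 7.14 = 85.14 cm³.
Thickness = V/A = 85.14 / 397 = 0.214 cm = 2140 μm.

2140 μm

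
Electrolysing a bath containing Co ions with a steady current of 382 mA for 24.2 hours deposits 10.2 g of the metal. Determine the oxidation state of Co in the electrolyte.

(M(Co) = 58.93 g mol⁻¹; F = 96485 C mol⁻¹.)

Q = I·t = 0.3820 A × 87120 s = 33280 C, so n(e⁻) = 33280/96485 = 0.3449 mol.
n(Co) deposited = 10.2 / 58.93 = 0.1731 mol.
Electrons per atom = n(e⁻)/n(Co) = 0.3449 / 0.1731 = 1.99 ≈ 2, so the ion is Co²⁺.

+2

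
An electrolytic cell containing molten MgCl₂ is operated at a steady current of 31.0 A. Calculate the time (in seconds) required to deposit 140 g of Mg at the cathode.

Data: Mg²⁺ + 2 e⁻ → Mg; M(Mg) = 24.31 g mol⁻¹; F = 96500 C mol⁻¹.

n(Mg) = m/M = 140 / 24.31 = 5.759 mol.
Each Mg atom requires 2 electrons, so n(e⁻) = 2 × 5.759 = 11.52 mol.
Q = n(e⁻)·F = 11.52 × 96500 = 1111000 C.
t = Q/I = 1111000 / 31.00 A = 35850 s.

35900 s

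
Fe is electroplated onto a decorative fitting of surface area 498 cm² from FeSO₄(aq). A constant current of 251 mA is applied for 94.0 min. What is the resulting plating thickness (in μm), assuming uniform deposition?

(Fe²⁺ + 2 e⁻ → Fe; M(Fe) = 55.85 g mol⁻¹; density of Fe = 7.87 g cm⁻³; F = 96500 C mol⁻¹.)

Q = I·t = 0.2510 × 5640.0 = 1416 C; n(e⁻) = 0.01467 mol.
n(Fe) = n(e⁻)/2 = 0.007335 mol, so m = 0.007335 × 55.85 = 0.4097 g.
Volume = m/ρ = 0.4097 / 7.87 = 0.05205 cm³.
Thickness = V/A = 0.05205 / 498 = 1.05 × 10⁻⁴ cm = 1.05 μm.

1.05 μm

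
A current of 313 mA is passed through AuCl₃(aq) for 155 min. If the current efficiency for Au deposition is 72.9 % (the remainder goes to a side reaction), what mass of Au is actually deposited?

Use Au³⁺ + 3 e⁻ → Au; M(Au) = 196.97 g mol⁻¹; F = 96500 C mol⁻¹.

Q = I·t = 0.3130 × 9300.0 = 2911 C.
n(e⁻) = 2911/96500 = 0.03016 mol; theoretically n(Au) = 0.03016/3 = 0.01005 mol, m_theo = 1.981 g.
At 72.9 % efficiency, m_actual = 0.729 × 1.981 = 1.44 g.

1.44 g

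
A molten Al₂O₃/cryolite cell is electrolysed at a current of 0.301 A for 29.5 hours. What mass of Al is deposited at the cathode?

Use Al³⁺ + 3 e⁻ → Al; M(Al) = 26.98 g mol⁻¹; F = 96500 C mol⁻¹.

2.98 g

Q = I·t = 0.3010 A × 106200 s = 31970 C.
n(e⁻) = Q/F = 31970 / 96500 = 0.3313 mol.
Al³⁺ + 3 e⁻ → Al, so n(Al) = n(e⁻)/3 = 0.1104 mol.
m = n·M = 0.1104 × 26.98 = 2.98 g.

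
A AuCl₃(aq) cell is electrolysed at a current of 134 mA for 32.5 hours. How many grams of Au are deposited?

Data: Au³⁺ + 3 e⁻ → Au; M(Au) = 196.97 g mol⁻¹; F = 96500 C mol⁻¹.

Q = I·t = 0.1340 A × 117000 s = 15680 C.
n(e⁻) = Q/F = 15680 / 96500 = 0.1625 mol.
Au³⁺ + 3 e⁻ → Au, so n(Au) = n(e⁻)/3 = 0.05416 mol.
m = n·M = 0.05416 × 196.97 = 10.7 g.

10.7 g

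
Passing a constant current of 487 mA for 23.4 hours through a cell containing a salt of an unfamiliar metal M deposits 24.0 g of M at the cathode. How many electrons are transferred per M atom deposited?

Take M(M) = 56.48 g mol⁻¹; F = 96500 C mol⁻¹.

Q = I·t = 0.4870 A × 84240 s = 41020 C, so n(e⁻) = 41020/96500 = 0.4251 mol.
n(M) deposited = 24.0 / 56.48 = 0.4249 mol.
Electrons per atom = n(e⁻)/n(M) = 0.4251 / 0.4249 = 1.00 ≈ 1, so the ion is M⁺.

1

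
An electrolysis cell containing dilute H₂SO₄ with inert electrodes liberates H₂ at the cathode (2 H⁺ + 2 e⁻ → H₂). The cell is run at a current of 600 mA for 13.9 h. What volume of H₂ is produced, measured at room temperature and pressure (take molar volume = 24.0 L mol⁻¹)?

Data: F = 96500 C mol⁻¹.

3.73 L

Q = I·t = 0.6000 A × 50040 s = 30020 C.
n(e⁻) = Q/F = 30020 / 96500 = 0.3111 mol.
2 electrons are transferred per H₂ molecule, so n(H₂) = 0.3111 / 2 = 0.1556 mol.
V = n × V_m = 0.1556 × 24.0 = 3.73 L.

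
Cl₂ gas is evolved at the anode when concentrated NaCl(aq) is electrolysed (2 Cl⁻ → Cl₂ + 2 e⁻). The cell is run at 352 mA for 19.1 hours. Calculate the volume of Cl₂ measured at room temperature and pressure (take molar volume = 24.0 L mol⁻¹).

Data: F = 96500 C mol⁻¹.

3.01 L

Q = I·t = 0.3520 A × 68760 s = 24200 C.
n(e⁻) = Q/F = 24200 / 96500 = 0.2508 mol.
2 electrons are transferred per Cl₂ molecule, so n(Cl₂) = 0.2508 / 2 = 0.1254 mol.
V = n × V_m = 0.1254 × 24.0 = 3.01 L.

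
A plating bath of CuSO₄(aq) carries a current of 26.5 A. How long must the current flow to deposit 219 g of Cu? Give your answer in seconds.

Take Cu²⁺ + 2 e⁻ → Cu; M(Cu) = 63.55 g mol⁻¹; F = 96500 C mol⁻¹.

25100 s

n(Cu) = m/M = 219 / 63.55 = 3.446 mol.
Each Cu atom requires 2 electrons, so n(e⁻) = 2 × 3.446 = 6.892 mol.
Q = n(e⁻)·F = 6.892 × 96500 = 665100 C.
t = Q/I = 665100 / 26.50 A = 25100 s.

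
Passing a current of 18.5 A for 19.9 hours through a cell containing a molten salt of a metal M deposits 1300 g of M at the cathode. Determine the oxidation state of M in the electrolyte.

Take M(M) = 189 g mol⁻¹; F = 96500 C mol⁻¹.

Q = I·t = 18.50 A × 71640 s = 1325000 C, so n(e⁻) = 1325000/96500 = 13.73 mol.
n(M) deposited = 1300 / 189 = 6.878 mol.
Electrons per atom = n(e⁻)/n(M) = 13.73 / 6.878 = 2.00 ≈ 2, so the ion is M²⁺.

+2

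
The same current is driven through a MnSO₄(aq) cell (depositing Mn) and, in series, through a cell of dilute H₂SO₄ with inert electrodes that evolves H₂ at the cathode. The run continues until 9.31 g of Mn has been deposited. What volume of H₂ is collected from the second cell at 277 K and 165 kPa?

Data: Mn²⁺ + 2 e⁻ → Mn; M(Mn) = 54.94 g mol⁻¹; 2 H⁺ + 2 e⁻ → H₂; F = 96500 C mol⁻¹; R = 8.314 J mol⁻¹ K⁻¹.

2.37 L

n(Mn) = 9.31 / 54.94 = 0.1695 mol, so n(e⁻) = 2 × 0.1695 = 0.3389 mol.
The cells are in series, so the same 0.3389 mol of electrons passes through the second cell.
2 H⁺ + 2 e⁻ → H₂ — 2 mol e⁻ per mol H₂, so n(H₂) = 0.3389/2 = 0.1695 mol.
V = nRT/P = (0.1695 × 8.314 × 277) / (165 × 10³) = 0.00237 m³ = 2.37 L.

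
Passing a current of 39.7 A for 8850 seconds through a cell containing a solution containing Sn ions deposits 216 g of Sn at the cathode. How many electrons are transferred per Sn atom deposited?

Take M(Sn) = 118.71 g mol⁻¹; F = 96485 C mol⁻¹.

2

Q = I·t = 39.70 A × 8850.0 s = 351300 C, so n(e⁻) = 351300/96485 = 3.641 mol.
n(Sn) deposited = 216 / 118.71 = 1.820 mol.
Electrons per atom = n(e⁻)/n(Sn) = 3.641 / 1.820 = 2.00 ≈ 2, so the ion is Sn²⁺.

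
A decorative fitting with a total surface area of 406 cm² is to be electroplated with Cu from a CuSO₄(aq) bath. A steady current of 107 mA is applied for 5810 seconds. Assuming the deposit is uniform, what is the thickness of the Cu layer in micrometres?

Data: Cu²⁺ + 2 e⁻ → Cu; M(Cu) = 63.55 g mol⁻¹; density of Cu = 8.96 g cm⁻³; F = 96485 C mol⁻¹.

0.563 μm

Q = I·t = 0.1070 × 5810.0 = 621.7 C; n(e⁻) = 0.006443 mol.
n(Cu) = n(e⁻)/2 = 0.003222 mol, so m = 0.003222 × 63.55 = 0.2047 g.
Volume = m/ρ = 0.2047 / 8.96 = 0.02285 cm³.
Thickness = V/A = 0.02285 / 406 = 5.63 × 10⁻⁵ cm = 0.563 μm.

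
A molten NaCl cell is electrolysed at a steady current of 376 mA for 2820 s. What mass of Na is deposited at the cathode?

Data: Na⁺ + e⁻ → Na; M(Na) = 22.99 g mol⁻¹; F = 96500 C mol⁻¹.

Q = I·t = 0.3760 A × 2820.0 s = 1060 C.
n(e⁻) = Q/F = 1060 / 96500 = 0.01099 mol.
Na⁺ + e⁻ → Na, so n(Na) = n(e⁻)/1 = 0.01099 mol.
m = n·M = 0.01099 × 22.99 = 0.253 g.

0.253 g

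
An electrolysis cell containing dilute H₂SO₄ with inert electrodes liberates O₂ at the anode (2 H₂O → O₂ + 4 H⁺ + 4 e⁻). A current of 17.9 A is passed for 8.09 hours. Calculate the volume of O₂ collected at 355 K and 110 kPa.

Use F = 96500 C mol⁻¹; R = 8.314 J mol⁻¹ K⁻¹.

Q = I·t = 17.90 A × 29124 s = 521300 C.
n(e⁻) = Q/F = 521300 / 96500 = 5.402 mol.
4 electrons are transferred per O₂ molecule, so n(O₂) = 5.402 / 4 = 1.351 mol.
V = nRT/P = (1.351 × 8.314 × 355) / (110 × 10³ Pa) = 0.0362 m³ = 36.2 L.

36.2 L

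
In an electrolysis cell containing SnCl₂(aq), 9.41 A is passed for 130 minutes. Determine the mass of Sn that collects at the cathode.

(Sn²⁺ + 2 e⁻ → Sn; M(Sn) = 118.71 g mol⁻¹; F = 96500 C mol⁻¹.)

45.1 g

Q = I·t = 9.410 A × 7800.0 s = 73400 C.
n(e⁻) = Q/F = 73400 / 96500 = 0.7606 mol.
Sn²⁺ + 2 e⁻ → Sn, so n(Sn) = n(e⁻)/2 = 0.3803 mol.
m = n·M = 0.3803 × 118.71 = 45.1 g.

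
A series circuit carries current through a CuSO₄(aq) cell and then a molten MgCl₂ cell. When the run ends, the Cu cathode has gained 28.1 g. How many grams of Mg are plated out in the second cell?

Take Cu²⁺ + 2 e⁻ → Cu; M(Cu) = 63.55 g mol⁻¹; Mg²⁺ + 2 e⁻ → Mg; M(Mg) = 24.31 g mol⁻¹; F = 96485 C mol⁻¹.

n(Cu) = 28.1 / 63.55 = 0.4422 mol.
Since Cu²⁺ + 2 e⁻ → Cu, n(e⁻) passed = 2 × 0.4422 = 0.8843 mol.
Cells in series carry the same charge, so the same 0.8843 mol of electrons passes through cell 2.
Mg²⁺ + 2 e⁻ → Mg, so n(Mg) = 0.8843 / 2 = 0.4422 mol.
m(Mg) = 0.4422 × 24.31 = 10.7 g.

10.7 g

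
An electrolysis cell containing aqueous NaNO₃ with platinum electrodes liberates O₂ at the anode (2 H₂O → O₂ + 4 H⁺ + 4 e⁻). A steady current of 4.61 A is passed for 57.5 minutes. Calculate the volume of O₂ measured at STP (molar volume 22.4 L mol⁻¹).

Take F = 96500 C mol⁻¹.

0.923 L

Q = I·t = 4.610 A × 3450.0 s = 15900 C.
n(e⁻) = Q/F = 15900 / 96500 = 0.1648 mol.
4 electrons are transferred per O₂ molecule, so n(O₂) = 0.1648 / 4 = 0.04120 mol.
V = n × V_m = 0.04120 × 22.4 = 0.923 L.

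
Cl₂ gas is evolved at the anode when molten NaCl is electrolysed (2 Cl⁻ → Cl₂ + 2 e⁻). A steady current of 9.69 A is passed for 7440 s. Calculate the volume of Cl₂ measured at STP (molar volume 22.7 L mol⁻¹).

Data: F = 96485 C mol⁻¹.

Q = I·t = 9.690 A × 7440.0 s = 72090 C.
n(e⁻) = Q/F = 72090 / 96485 = 0.7472 mol.
2 electrons are transferred per Cl₂ molecule, so n(Cl₂) = 0.7472 / 2 = 0.3736 mol.
V = n × V_m = 0.3736 × 22.7 = 8.48 L.

8.48 L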